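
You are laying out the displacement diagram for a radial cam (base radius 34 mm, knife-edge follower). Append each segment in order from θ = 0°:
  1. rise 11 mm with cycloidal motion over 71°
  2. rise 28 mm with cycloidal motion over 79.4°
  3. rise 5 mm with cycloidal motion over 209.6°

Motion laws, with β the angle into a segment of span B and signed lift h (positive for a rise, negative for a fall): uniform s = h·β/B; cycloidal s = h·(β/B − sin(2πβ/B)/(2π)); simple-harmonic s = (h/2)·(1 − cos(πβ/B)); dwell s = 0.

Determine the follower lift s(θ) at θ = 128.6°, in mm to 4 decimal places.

seg 1 [0°–71°] cycloidal, h=11: full span → s += 11 → s = 11.0000
seg 2 [71°–150.4°] cycloidal, h=28: θ=128.6° here. β=57.6, B=79.4. 28·(0.7254 − sin(2π·0.7254)/(2π)) = 24.7157 → s = 35.7157

35.7157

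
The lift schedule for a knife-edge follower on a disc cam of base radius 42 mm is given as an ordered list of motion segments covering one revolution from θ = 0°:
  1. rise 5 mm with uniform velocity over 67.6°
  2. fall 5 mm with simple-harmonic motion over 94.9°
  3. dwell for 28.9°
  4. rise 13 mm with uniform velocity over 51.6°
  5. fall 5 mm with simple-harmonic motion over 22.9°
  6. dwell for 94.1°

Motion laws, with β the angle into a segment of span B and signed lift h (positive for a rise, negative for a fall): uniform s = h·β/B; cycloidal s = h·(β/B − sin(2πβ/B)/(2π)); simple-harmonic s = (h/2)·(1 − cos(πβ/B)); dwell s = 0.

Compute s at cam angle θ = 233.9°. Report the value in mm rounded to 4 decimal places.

seg 1 [0°–67.6°] uniform, h=5: full span → s += 5 → s = 5.0000
seg 2 [67.6°–162.5°] simple-harmonic, h=-5: full span → s += -5 → s = 0.0000
seg 3 [162.5°–191.4°] dwell: s stays 0.0000
seg 4 [191.4°–243°] uniform, h=13: θ=233.9° here. β=42.5, B=51.6. 13·42.5/51.6 = 10.7074 → s = 10.7074

10.7074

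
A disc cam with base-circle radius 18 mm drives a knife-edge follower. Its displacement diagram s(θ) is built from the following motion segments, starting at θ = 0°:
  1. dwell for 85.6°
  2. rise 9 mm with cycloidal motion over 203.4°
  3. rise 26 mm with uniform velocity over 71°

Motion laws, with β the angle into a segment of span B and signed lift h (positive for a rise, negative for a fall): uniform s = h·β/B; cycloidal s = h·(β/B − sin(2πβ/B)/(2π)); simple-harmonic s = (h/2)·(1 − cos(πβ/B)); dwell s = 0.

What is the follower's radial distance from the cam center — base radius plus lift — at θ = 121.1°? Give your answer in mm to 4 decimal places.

seg 1 [0°–85.6°] dwell: s stays 0.0000
seg 2 [85.6°–289°] cycloidal, h=9: θ=121.1° here. β=35.5, B=203.4. 9·(0.1745 − sin(2π·0.1745)/(2π)) = 0.2964 → s = 0.2964
radial distance = base radius + s = 18 + 0.2964 = 18.2964

18.2964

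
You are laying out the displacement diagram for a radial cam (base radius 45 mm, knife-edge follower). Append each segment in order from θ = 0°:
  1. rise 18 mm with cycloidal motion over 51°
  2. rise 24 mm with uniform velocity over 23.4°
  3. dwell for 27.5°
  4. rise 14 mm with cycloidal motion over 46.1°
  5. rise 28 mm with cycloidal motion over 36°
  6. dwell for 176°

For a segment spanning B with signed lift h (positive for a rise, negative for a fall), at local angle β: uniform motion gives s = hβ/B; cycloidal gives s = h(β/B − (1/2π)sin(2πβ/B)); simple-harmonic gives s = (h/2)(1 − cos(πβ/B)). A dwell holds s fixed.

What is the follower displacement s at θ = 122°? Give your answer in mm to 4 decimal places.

seg 1 [0°–51°] cycloidal, h=18: full span → s += 18 → s = 18.0000
seg 2 [51°–74.4°] uniform, h=24: full span → s += 24 → s = 42.0000
seg 3 [74.4°–101.9°] dwell: s stays 42.0000
seg 4 [101.9°–148°] cycloidal, h=14: θ=122° here. β=20.1, B=46.1. 14·(0.4360 − sin(2π·0.4360)/(2π)) = 5.2322 → s = 47.2322

47.2322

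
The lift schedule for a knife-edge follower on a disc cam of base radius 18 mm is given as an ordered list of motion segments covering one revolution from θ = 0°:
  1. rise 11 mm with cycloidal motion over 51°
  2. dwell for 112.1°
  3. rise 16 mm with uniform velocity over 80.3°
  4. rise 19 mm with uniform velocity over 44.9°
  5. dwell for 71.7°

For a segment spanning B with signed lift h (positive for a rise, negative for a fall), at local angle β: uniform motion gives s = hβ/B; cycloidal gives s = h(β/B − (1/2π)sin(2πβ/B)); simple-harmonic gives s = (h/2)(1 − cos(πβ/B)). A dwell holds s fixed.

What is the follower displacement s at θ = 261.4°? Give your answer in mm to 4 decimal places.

seg 1 [0°–51°] cycloidal, h=11: full span → s += 11 → s = 11.0000
seg 2 [51°–163.1°] dwell: s stays 11.0000
seg 3 [163.1°–243.4°] uniform, h=16: full span → s += 16 → s = 27.0000
seg 4 [243.4°–288.3°] uniform, h=19: θ=261.4° here. β=18, B=44.9. 19·18/44.9 = 7.6169 → s = 34.6169

34.6169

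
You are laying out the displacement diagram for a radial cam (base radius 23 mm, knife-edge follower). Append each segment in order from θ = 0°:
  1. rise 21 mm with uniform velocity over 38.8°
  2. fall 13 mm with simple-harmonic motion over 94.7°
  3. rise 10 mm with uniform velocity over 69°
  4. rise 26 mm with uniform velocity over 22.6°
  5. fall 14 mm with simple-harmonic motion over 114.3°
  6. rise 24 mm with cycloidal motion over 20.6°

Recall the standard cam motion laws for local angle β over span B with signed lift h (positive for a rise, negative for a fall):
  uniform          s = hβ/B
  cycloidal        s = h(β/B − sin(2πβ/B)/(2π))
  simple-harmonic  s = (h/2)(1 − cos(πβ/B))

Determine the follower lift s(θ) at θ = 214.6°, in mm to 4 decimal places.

seg 1 [0°–38.8°] uniform, h=21: full span → s += 21 → s = 21.0000
seg 2 [38.8°–133.5°] simple-harmonic, h=-13: full span → s += -13 → s = 8.0000
seg 3 [133.5°–202.5°] uniform, h=10: full span → s += 10 → s = 18.0000
seg 4 [202.5°–225.1°] uniform, h=26: θ=214.6° here. β=12.1, B=22.6. 26·12.1/22.6 = 13.9204 → s = 31.9204

31.9204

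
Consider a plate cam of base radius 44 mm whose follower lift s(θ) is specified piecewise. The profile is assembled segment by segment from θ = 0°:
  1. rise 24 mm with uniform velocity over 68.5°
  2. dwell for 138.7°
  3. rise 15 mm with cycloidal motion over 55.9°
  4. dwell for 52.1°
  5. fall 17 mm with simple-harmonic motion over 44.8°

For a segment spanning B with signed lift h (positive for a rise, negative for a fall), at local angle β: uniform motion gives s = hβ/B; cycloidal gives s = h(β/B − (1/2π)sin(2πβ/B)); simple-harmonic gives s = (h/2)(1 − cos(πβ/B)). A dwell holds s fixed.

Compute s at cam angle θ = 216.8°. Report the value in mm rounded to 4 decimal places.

seg 1 [0°–68.5°] uniform, h=24: full span → s += 24 → s = 24.0000
seg 2 [68.5°–207.2°] dwell: s stays 24.0000
seg 3 [207.2°–263.1°] cycloidal, h=15: θ=216.8° here. β=9.6, B=55.9. 15·(0.1717 − sin(2π·0.1717)/(2π)) = 0.4716 → s = 24.4716

24.4716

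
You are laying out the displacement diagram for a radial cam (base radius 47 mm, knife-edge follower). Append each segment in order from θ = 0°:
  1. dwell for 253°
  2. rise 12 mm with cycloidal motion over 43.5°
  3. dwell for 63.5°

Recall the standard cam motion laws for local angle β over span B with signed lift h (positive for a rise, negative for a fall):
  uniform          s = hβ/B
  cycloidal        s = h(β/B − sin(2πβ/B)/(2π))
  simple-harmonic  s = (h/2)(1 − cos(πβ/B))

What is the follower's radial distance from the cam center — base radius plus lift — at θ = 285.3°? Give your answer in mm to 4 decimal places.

seg 1 [0°–253°] dwell: s stays 0.0000
seg 2 [253°–296.5°] cycloidal, h=12: θ=285.3° here. β=32.3, B=43.5. 12·(0.7425 − sin(2π·0.7425)/(2π)) = 10.8181 → s = 10.8181
radial distance = base radius + s = 47 + 10.8181 = 57.8181

57.8181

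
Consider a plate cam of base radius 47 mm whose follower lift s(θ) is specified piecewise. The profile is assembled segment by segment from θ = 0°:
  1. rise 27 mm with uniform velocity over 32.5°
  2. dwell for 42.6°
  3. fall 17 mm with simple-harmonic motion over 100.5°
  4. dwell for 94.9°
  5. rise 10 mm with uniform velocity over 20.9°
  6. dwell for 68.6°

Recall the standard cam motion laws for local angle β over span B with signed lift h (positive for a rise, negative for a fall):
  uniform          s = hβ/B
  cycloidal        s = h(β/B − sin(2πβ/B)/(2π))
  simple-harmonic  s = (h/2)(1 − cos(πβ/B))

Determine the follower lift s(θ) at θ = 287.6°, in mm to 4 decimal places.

seg 1 [0°–32.5°] uniform, h=27: full span → s += 27 → s = 27.0000
seg 2 [32.5°–75.1°] dwell: s stays 27.0000
seg 3 [75.1°–175.6°] simple-harmonic, h=-17: full span → s += -17 → s = 10.0000
seg 4 [175.6°–270.5°] dwell: s stays 10.0000
seg 5 [270.5°–291.4°] uniform, h=10: θ=287.6° here. β=17.1, B=20.9. 10·17.1/20.9 = 8.1818 → s = 18.1818

18.1818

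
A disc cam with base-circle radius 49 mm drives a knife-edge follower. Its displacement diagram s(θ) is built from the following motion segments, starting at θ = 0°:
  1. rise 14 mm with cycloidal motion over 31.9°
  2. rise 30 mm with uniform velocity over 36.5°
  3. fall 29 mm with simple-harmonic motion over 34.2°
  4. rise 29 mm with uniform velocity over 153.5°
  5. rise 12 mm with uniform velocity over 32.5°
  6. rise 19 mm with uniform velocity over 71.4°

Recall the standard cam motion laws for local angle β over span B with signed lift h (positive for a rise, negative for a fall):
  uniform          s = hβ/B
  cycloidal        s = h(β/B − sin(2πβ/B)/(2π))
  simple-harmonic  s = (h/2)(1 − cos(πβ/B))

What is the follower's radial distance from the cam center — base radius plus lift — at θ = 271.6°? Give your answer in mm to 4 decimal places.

seg 1 [0°–31.9°] cycloidal, h=14: full span → s += 14 → s = 14.0000
seg 2 [31.9°–68.4°] uniform, h=30: full span → s += 30 → s = 44.0000
seg 3 [68.4°–102.6°] simple-harmonic, h=-29: full span → s += -29 → s = 15.0000
seg 4 [102.6°–256.1°] uniform, h=29: full span → s += 29 → s = 44.0000
seg 5 [256.1°–288.6°] uniform, h=12: θ=271.6° here. β=15.5, B=32.5. 12·15.5/32.5 = 5.7231 → s = 49.7231
radial distance = base radius + s = 49 + 49.7231 = 98.7231

98.7231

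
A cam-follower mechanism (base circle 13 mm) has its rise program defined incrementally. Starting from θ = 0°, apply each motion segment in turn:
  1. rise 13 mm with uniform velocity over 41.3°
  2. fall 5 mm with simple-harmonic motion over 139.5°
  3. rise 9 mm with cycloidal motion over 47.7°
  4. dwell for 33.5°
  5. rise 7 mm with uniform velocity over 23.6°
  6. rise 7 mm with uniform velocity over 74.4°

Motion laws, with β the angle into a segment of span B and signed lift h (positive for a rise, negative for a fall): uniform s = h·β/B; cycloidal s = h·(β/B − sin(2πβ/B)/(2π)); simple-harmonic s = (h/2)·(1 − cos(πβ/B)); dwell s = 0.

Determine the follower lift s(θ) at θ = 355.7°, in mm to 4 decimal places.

seg 1 [0°–41.3°] uniform, h=13: full span → s += 13 → s = 13.0000
seg 2 [41.3°–180.8°] simple-harmonic, h=-5: full span → s += -5 → s = 8.0000
seg 3 [180.8°–228.5°] cycloidal, h=9: full span → s += 9 → s = 17.0000
seg 4 [228.5°–262°] dwell: s stays 17.0000
seg 5 [262°–285.6°] uniform, h=7: full span → s += 7 → s = 24.0000
seg 6 [285.6°–360°] uniform, h=7: θ=355.7° here. β=70.1, B=74.4. 7·70.1/74.4 = 6.5954 → s = 30.5954

30.5954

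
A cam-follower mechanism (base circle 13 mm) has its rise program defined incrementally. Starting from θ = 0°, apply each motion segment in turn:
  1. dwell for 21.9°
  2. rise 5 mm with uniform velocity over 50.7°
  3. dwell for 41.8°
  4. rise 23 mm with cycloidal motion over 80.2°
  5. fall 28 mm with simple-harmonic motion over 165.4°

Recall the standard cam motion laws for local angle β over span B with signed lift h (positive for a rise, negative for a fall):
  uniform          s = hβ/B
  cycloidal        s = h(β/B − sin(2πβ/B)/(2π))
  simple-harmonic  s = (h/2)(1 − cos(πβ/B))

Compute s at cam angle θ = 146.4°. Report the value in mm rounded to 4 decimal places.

seg 1 [0°–21.9°] dwell: s stays 0.0000
seg 2 [21.9°–72.6°] uniform, h=5: full span → s += 5 → s = 5.0000
seg 3 [72.6°–114.4°] dwell: s stays 5.0000
seg 4 [114.4°–194.6°] cycloidal, h=23: θ=146.4° here. β=32, B=80.2. 23·(0.3990 − sin(2π·0.3990)/(2π)) = 7.0069 → s = 12.0069

12.0069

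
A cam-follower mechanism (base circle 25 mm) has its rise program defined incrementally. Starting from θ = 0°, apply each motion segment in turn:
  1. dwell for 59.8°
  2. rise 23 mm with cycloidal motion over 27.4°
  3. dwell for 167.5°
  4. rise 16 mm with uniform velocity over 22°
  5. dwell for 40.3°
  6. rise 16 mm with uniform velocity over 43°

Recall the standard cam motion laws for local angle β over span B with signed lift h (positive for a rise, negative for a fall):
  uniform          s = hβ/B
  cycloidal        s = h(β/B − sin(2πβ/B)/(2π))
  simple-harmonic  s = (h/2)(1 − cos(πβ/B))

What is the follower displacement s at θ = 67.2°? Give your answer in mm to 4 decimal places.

seg 1 [0°–59.8°] dwell: s stays 0.0000
seg 2 [59.8°–87.2°] cycloidal, h=23: θ=67.2° here. β=7.4, B=27.4. 23·(0.2701 − sin(2π·0.2701)/(2π)) = 2.5802 → s = 2.5802

2.5802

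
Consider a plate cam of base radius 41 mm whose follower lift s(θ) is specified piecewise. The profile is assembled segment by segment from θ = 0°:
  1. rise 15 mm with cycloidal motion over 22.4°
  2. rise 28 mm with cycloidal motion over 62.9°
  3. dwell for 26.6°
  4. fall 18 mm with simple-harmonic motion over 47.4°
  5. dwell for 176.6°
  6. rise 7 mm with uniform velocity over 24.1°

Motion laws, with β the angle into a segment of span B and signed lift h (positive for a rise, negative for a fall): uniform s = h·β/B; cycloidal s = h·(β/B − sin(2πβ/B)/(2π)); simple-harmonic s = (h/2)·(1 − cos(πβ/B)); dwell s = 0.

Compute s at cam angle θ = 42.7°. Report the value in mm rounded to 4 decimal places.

seg 1 [0°–22.4°] cycloidal, h=15: full span → s += 15 → s = 15.0000
seg 2 [22.4°–85.3°] cycloidal, h=28: θ=42.7° here. β=20.3, B=62.9. 28·(0.3227 − sin(2π·0.3227)/(2π)) = 5.0375 → s = 20.0375

20.0375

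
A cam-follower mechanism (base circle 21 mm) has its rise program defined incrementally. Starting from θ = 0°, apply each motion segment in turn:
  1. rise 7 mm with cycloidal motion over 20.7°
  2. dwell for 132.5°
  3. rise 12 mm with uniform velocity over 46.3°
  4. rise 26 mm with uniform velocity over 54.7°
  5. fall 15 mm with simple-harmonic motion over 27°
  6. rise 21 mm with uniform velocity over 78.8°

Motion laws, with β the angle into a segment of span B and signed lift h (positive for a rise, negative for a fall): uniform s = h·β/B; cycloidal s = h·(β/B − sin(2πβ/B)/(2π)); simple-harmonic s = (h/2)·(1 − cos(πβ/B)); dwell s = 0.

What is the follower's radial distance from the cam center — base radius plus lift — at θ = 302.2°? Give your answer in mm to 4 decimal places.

seg 1 [0°–20.7°] cycloidal, h=7: full span → s += 7 → s = 7.0000
seg 2 [20.7°–153.2°] dwell: s stays 7.0000
seg 3 [153.2°–199.5°] uniform, h=12: full span → s += 12 → s = 19.0000
seg 4 [199.5°–254.2°] uniform, h=26: full span → s += 26 → s = 45.0000
seg 5 [254.2°–281.2°] simple-harmonic, h=-15: full span → s += -15 → s = 30.0000
seg 6 [281.2°–360°] uniform, h=21: θ=302.2° here. β=21, B=78.8. 21·21/78.8 = 5.5964 → s = 35.5964
radial distance = base radius + s = 21 + 35.5964 = 56.5964

56.5964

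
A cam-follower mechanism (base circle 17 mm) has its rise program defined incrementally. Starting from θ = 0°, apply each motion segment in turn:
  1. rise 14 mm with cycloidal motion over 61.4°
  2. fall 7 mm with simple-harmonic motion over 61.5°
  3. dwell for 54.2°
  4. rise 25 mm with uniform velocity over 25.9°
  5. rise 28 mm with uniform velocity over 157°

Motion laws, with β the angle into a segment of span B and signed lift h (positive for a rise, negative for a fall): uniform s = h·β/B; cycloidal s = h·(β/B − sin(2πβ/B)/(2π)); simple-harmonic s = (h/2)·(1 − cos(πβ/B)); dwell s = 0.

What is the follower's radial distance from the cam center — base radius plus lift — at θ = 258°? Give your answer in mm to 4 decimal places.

seg 1 [0°–61.4°] cycloidal, h=14: full span → s += 14 → s = 14.0000
seg 2 [61.4°–122.9°] simple-harmonic, h=-7: full span → s += -7 → s = 7.0000
seg 3 [122.9°–177.1°] dwell: s stays 7.0000
seg 4 [177.1°–203°] uniform, h=25: full span → s += 25 → s = 32.0000
seg 5 [203°–360°] uniform, h=28: θ=258° here. β=55, B=157. 28·55/157 = 9.8089 → s = 41.8089
radial distance = base radius + s = 17 + 41.8089 = 58.8089

58.8089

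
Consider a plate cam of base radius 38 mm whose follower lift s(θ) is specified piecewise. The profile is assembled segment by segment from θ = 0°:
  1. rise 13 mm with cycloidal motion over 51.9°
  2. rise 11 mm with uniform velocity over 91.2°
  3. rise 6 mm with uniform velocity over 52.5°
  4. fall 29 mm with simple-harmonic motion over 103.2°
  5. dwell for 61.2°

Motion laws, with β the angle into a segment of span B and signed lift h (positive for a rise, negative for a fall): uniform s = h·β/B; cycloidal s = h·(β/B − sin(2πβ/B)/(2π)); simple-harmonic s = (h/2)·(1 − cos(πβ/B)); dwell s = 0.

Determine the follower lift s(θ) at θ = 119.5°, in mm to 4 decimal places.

seg 1 [0°–51.9°] cycloidal, h=13: full span → s += 13 → s = 13.0000
seg 2 [51.9°–143.1°] uniform, h=11: θ=119.5° here. β=67.6, B=91.2. 11·67.6/91.2 = 8.1535 → s = 21.1535

21.1535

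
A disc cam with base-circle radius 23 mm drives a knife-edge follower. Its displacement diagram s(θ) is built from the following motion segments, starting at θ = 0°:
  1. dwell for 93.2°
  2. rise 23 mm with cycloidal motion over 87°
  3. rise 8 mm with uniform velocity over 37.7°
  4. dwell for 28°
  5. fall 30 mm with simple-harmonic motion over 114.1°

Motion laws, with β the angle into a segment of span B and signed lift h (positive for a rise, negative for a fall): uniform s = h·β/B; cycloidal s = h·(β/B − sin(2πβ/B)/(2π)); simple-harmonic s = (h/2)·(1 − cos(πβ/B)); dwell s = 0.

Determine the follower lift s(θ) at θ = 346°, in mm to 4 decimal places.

seg 1 [0°–93.2°] dwell: s stays 0.0000
seg 2 [93.2°–180.2°] cycloidal, h=23: full span → s += 23 → s = 23.0000
seg 3 [180.2°–217.9°] uniform, h=8: full span → s += 8 → s = 31.0000
seg 4 [217.9°–245.9°] dwell: s stays 31.0000
seg 5 [245.9°–360°] simple-harmonic, h=-30: θ=346° here. β=100.1, B=114.1. -30/2·(1 − cos(π·0.8773)) = -28.8993 → s = 2.1007

2.1007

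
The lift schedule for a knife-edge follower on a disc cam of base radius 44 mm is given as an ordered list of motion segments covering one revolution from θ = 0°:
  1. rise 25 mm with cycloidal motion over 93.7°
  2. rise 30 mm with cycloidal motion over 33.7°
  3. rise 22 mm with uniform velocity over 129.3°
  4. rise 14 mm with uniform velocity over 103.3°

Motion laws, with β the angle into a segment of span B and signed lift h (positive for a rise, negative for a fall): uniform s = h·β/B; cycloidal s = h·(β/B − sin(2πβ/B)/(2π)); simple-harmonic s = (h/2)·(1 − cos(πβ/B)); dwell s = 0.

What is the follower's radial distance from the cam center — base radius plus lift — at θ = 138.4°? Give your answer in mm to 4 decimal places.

seg 1 [0°–93.7°] cycloidal, h=25: full span → s += 25 → s = 25.0000
seg 2 [93.7°–127.4°] cycloidal, h=30: full span → s += 30 → s = 55.0000
seg 3 [127.4°–256.7°] uniform, h=22: θ=138.4° here. β=11, B=129.3. 22·11/129.3 = 1.8716 → s = 56.8716
radial distance = base radius + s = 44 + 56.8716 = 100.8716

100.8716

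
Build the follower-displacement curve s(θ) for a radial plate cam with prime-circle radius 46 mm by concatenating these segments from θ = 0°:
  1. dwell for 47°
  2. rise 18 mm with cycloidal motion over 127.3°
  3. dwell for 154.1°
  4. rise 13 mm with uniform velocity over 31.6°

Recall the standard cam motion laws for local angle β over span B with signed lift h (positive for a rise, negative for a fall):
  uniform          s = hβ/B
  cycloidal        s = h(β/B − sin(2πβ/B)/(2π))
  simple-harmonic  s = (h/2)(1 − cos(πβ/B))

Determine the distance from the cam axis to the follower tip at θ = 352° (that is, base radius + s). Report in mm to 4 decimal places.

seg 1 [0°–47°] dwell: s stays 0.0000
seg 2 [47°–174.3°] cycloidal, h=18: full span → s += 18 → s = 18.0000
seg 3 [174.3°–328.4°] dwell: s stays 18.0000
seg 4 [328.4°–360°] uniform, h=13: θ=352° here. β=23.6, B=31.6. 13·23.6/31.6 = 9.7089 → s = 27.7089
radial distance = base radius + s = 46 + 27.7089 = 73.7089

73.7089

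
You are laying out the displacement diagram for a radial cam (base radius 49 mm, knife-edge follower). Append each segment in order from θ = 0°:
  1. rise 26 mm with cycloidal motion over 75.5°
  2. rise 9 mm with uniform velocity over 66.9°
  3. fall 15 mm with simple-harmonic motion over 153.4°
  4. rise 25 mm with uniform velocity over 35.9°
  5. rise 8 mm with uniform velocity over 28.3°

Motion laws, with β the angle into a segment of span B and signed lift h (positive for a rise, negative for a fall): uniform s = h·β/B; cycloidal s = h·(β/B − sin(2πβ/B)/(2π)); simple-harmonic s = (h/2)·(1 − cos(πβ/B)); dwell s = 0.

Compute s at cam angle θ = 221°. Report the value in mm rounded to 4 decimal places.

seg 1 [0°–75.5°] cycloidal, h=26: full span → s += 26 → s = 26.0000
seg 2 [75.5°–142.4°] uniform, h=9: full span → s += 9 → s = 35.0000
seg 3 [142.4°–295.8°] simple-harmonic, h=-15: θ=221° here. β=78.6, B=153.4. -15/2·(1 − cos(π·0.5124)) = -7.7918 → s = 27.2082

27.2082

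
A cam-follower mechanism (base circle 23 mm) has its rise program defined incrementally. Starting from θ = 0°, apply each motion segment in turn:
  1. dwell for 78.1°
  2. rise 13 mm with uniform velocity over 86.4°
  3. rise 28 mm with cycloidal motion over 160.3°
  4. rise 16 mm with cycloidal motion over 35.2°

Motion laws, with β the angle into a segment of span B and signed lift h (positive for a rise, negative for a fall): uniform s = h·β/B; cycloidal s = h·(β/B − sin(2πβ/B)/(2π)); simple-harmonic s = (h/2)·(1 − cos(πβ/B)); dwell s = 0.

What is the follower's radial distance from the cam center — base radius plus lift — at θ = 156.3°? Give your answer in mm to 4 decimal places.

seg 1 [0°–78.1°] dwell: s stays 0.0000
seg 2 [78.1°–164.5°] uniform, h=13: θ=156.3° here. β=78.2, B=86.4. 13·78.2/86.4 = 11.7662 → s = 11.7662
radial distance = base radius + s = 23 + 11.7662 = 34.7662

34.7662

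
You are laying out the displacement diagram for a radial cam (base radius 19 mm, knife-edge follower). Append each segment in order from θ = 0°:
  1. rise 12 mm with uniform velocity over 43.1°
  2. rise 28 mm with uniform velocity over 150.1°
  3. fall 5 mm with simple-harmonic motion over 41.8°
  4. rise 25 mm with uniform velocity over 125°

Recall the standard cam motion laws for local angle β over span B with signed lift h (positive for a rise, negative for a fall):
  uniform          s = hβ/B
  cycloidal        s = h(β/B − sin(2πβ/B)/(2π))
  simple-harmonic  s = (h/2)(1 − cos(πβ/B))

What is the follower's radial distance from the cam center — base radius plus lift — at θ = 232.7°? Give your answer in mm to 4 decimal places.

seg 1 [0°–43.1°] uniform, h=12: full span → s += 12 → s = 12.0000
seg 2 [43.1°–193.2°] uniform, h=28: full span → s += 28 → s = 40.0000
seg 3 [193.2°–235°] simple-harmonic, h=-5: θ=232.7° here. β=39.5, B=41.8. -5/2·(1 − cos(π·0.9450)) = -4.9627 → s = 35.0373
radial distance = base radius + s = 19 + 35.0373 = 54.0373

54.0373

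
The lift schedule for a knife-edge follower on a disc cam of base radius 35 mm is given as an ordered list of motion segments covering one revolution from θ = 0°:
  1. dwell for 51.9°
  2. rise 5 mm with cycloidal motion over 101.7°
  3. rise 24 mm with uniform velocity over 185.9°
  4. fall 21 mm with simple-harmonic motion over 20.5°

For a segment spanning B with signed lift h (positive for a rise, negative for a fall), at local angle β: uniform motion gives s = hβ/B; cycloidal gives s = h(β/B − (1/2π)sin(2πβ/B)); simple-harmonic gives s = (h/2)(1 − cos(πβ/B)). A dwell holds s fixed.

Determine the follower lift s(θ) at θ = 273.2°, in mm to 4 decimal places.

seg 1 [0°–51.9°] dwell: s stays 0.0000
seg 2 [51.9°–153.6°] cycloidal, h=5: full span → s += 5 → s = 5.0000
seg 3 [153.6°–339.5°] uniform, h=24: θ=273.2° here. β=119.6, B=185.9. 24·119.6/185.9 = 15.4406 → s = 20.4406

20.4406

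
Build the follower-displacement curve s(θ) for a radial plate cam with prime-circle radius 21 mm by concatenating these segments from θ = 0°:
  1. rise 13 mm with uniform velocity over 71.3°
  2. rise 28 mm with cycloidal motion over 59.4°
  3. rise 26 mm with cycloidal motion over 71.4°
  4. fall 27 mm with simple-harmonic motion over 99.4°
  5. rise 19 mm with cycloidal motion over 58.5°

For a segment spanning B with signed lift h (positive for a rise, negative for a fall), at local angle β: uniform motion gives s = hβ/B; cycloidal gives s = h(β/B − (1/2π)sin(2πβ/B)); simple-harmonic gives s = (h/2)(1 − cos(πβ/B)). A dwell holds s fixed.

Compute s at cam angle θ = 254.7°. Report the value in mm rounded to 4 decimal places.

seg 1 [0°–71.3°] uniform, h=13: full span → s += 13 → s = 13.0000
seg 2 [71.3°–130.7°] cycloidal, h=28: full span → s += 28 → s = 41.0000
seg 3 [130.7°–202.1°] cycloidal, h=26: full span → s += 26 → s = 67.0000
seg 4 [202.1°–301.5°] simple-harmonic, h=-27: θ=254.7° here. β=52.6, B=99.4. -27/2·(1 − cos(π·0.5292)) = -14.7356 → s = 52.2644

52.2644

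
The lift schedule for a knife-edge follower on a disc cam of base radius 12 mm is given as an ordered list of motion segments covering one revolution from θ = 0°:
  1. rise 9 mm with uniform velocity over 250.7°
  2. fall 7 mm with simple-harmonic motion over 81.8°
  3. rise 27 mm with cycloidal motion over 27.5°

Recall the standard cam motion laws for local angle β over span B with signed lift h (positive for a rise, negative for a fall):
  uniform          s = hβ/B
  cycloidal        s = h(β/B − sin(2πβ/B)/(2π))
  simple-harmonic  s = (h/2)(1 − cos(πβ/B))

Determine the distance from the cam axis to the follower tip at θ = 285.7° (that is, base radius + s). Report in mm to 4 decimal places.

seg 1 [0°–250.7°] uniform, h=9: full span → s += 9 → s = 9.0000
seg 2 [250.7°–332.5°] simple-harmonic, h=-7: θ=285.7° here. β=35, B=81.8. -7/2·(1 − cos(π·0.4279)) = -2.7137 → s = 6.2863
radial distance = base radius + s = 12 + 6.2863 = 18.2863

18.2863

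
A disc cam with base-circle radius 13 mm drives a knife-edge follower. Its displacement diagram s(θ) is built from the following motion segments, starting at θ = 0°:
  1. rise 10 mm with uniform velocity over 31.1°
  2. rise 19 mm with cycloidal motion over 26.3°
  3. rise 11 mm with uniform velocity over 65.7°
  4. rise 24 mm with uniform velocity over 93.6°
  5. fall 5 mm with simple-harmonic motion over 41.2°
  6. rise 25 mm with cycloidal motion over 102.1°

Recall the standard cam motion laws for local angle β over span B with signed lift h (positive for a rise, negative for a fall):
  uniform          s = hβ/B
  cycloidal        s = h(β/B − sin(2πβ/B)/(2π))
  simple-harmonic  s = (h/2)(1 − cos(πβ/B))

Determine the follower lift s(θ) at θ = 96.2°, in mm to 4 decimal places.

seg 1 [0°–31.1°] uniform, h=10: full span → s += 10 → s = 10.0000
seg 2 [31.1°–57.4°] cycloidal, h=19: full span → s += 19 → s = 29.0000
seg 3 [57.4°–123.1°] uniform, h=11: θ=96.2° here. β=38.8, B=65.7. 11·38.8/65.7 = 6.4962 → s = 35.4962

35.4962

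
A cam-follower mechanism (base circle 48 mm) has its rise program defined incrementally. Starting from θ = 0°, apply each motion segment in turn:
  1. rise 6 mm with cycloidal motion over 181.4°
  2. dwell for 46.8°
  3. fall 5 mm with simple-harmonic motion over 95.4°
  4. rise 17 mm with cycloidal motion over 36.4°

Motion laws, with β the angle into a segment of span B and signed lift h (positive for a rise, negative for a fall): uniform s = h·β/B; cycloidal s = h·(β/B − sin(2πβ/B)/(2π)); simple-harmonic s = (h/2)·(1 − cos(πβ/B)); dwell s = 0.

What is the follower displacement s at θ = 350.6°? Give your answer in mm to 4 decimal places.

seg 1 [0°–181.4°] cycloidal, h=6: full span → s += 6 → s = 6.0000
seg 2 [181.4°–228.2°] dwell: s stays 6.0000
seg 3 [228.2°–323.6°] simple-harmonic, h=-5: full span → s += -5 → s = 1.0000
seg 4 [323.6°–360°] cycloidal, h=17: θ=350.6° here. β=27, B=36.4. 17·(0.7418 − sin(2π·0.7418)/(2π)) = 15.3119 → s = 16.3119

16.3119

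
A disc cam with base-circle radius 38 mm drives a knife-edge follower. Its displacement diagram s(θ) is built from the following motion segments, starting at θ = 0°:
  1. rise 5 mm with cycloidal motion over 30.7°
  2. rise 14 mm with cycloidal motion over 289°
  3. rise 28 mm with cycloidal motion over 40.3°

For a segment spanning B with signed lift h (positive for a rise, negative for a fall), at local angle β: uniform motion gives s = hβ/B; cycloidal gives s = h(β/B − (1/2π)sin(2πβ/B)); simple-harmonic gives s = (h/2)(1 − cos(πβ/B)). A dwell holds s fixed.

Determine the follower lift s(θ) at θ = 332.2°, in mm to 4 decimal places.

seg 1 [0°–30.7°] cycloidal, h=5: full span → s += 5 → s = 5.0000
seg 2 [30.7°–319.7°] cycloidal, h=14: full span → s += 14 → s = 19.0000
seg 3 [319.7°–360°] cycloidal, h=28: θ=332.2° here. β=12.5, B=40.3. 28·(0.3102 − sin(2π·0.3102)/(2π)) = 4.5433 → s = 23.5433

23.5433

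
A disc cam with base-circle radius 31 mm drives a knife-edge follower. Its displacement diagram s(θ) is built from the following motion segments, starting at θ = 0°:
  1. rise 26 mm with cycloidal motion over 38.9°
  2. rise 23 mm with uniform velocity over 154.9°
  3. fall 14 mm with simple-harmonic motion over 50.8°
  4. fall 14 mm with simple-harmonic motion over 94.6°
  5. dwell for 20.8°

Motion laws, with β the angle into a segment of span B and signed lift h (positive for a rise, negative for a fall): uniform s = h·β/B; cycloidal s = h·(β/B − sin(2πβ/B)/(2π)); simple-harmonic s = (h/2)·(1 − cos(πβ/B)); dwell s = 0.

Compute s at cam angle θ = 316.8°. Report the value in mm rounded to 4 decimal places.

seg 1 [0°–38.9°] cycloidal, h=26: full span → s += 26 → s = 26.0000
seg 2 [38.9°–193.8°] uniform, h=23: full span → s += 23 → s = 49.0000
seg 3 [193.8°–244.6°] simple-harmonic, h=-14: full span → s += -14 → s = 35.0000
seg 4 [244.6°–339.2°] simple-harmonic, h=-14: θ=316.8° here. β=72.2, B=94.6. -14/2·(1 − cos(π·0.7632)) = -12.1509 → s = 22.8491

22.8491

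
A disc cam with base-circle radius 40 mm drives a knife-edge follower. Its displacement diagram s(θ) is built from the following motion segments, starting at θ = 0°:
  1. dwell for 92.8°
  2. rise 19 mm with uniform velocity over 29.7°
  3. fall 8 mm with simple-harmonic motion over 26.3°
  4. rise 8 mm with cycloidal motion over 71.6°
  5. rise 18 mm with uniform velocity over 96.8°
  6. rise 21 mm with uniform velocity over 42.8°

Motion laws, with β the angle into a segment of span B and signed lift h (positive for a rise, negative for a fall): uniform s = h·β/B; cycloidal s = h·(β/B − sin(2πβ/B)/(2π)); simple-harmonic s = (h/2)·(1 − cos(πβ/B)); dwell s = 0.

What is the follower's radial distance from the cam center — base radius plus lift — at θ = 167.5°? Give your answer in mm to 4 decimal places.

seg 1 [0°–92.8°] dwell: s stays 0.0000
seg 2 [92.8°–122.5°] uniform, h=19: full span → s += 19 → s = 19.0000
seg 3 [122.5°–148.8°] simple-harmonic, h=-8: full span → s += -8 → s = 11.0000
seg 4 [148.8°–220.4°] cycloidal, h=8: θ=167.5° here. β=18.7, B=71.6. 8·(0.2612 − sin(2π·0.2612)/(2π)) = 0.8193 → s = 11.8193
radial distance = base radius + s = 40 + 11.8193 = 51.8193

51.8193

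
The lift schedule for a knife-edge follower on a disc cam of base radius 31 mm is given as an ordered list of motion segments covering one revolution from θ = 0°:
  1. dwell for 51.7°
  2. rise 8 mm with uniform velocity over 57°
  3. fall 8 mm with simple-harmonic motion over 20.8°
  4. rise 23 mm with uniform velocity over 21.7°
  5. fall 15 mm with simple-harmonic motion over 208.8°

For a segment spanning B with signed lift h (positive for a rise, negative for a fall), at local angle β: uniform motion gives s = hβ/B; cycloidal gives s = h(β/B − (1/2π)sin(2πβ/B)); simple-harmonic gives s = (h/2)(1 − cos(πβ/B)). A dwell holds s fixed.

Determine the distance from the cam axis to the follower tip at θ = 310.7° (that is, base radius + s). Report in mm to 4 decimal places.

seg 1 [0°–51.7°] dwell: s stays 0.0000
seg 2 [51.7°–108.7°] uniform, h=8: full span → s += 8 → s = 8.0000
seg 3 [108.7°–129.5°] simple-harmonic, h=-8: full span → s += -8 → s = 0.0000
seg 4 [129.5°–151.2°] uniform, h=23: full span → s += 23 → s = 23.0000
seg 5 [151.2°–360°] simple-harmonic, h=-15: θ=310.7° here. β=159.5, B=208.8. -15/2·(1 − cos(π·0.7639)) = -13.0296 → s = 9.9704
radial distance = base radius + s = 31 + 9.9704 = 40.9704

40.9704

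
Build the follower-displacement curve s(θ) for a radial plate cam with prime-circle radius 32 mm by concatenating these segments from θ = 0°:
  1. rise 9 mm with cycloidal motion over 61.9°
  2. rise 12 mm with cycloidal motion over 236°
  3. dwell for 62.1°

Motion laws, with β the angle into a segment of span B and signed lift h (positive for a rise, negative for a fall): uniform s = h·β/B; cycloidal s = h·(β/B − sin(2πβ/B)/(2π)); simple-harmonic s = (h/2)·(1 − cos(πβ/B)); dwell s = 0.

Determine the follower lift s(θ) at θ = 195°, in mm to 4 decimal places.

seg 1 [0°–61.9°] cycloidal, h=9: full span → s += 9 → s = 9.0000
seg 2 [61.9°–297.9°] cycloidal, h=12: θ=195° here. β=133.1, B=236. 12·(0.5640 − sin(2π·0.5640)/(2π)) = 7.5151 → s = 16.5151

16.5151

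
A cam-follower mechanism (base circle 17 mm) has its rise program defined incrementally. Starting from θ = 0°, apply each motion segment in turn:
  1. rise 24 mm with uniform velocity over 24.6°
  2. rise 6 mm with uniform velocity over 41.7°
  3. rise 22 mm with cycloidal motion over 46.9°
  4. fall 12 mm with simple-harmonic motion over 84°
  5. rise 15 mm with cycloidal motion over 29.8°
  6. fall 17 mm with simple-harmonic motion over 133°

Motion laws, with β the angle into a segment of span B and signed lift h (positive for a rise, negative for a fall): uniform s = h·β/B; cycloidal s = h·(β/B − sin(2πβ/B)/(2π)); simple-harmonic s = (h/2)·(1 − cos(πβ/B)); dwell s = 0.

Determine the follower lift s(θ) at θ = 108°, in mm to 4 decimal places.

seg 1 [0°–24.6°] uniform, h=24: full span → s += 24 → s = 24.0000
seg 2 [24.6°–66.3°] uniform, h=6: full span → s += 6 → s = 30.0000
seg 3 [66.3°–113.2°] cycloidal, h=22: θ=108° here. β=41.7, B=46.9. 22·(0.8891 − sin(2π·0.8891)/(2π)) = 21.8074 → s = 51.8074

51.8074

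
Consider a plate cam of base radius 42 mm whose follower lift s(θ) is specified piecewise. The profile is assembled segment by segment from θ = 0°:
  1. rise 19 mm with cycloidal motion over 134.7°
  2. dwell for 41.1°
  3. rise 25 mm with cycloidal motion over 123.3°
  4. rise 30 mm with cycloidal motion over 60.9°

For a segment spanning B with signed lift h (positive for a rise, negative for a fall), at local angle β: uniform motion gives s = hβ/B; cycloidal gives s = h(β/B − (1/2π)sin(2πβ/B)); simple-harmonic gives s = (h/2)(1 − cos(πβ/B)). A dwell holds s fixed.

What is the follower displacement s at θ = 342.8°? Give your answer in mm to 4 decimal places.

seg 1 [0°–134.7°] cycloidal, h=19: full span → s += 19 → s = 19.0000
seg 2 [134.7°–175.8°] dwell: s stays 19.0000
seg 3 [175.8°–299.1°] cycloidal, h=25: full span → s += 25 → s = 44.0000
seg 4 [299.1°–360°] cycloidal, h=30: θ=342.8° here. β=43.7, B=60.9. 30·(0.7176 − sin(2π·0.7176)/(2π)) = 26.2030 → s = 70.2030

70.2030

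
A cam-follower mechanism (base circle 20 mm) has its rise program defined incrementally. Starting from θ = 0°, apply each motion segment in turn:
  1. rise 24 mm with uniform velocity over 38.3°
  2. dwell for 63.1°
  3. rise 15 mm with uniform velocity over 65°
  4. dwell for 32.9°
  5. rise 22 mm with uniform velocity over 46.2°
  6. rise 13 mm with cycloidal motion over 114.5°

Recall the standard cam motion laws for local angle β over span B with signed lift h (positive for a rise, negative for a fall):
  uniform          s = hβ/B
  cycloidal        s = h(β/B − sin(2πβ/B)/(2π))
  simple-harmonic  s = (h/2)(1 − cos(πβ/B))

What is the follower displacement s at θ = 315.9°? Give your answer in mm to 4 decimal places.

seg 1 [0°–38.3°] uniform, h=24: full span → s += 24 → s = 24.0000
seg 2 [38.3°–101.4°] dwell: s stays 24.0000
seg 3 [101.4°–166.4°] uniform, h=15: full span → s += 15 → s = 39.0000
seg 4 [166.4°–199.3°] dwell: s stays 39.0000
seg 5 [199.3°–245.5°] uniform, h=22: full span → s += 22 → s = 61.0000
seg 6 [245.5°–360°] cycloidal, h=13: θ=315.9° here. β=70.4, B=114.5. 13·(0.6148 − sin(2π·0.6148)/(2π)) = 9.3598 → s = 70.3598

70.3598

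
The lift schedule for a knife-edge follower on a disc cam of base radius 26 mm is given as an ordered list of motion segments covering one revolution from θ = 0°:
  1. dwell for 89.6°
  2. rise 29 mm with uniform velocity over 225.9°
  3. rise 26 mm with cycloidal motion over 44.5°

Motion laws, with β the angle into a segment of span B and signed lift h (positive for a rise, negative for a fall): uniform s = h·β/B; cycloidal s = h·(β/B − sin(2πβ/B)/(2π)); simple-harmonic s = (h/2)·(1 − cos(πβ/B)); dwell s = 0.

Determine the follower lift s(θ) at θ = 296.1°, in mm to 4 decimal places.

seg 1 [0°–89.6°] dwell: s stays 0.0000
seg 2 [89.6°–315.5°] uniform, h=29: θ=296.1° here. β=206.5, B=225.9. 29·206.5/225.9 = 26.5095 → s = 26.5095

26.5095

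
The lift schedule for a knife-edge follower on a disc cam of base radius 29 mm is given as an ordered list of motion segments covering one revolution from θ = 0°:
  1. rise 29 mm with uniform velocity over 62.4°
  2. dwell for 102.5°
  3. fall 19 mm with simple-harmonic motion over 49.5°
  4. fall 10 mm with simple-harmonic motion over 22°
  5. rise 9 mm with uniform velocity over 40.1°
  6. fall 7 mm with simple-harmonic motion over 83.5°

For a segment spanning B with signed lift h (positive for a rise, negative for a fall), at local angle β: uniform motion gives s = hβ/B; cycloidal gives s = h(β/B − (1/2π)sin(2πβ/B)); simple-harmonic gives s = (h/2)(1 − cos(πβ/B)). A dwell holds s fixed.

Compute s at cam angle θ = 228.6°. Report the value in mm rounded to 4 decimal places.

seg 1 [0°–62.4°] uniform, h=29: full span → s += 29 → s = 29.0000
seg 2 [62.4°–164.9°] dwell: s stays 29.0000
seg 3 [164.9°–214.4°] simple-harmonic, h=-19: full span → s += -19 → s = 10.0000
seg 4 [214.4°–236.4°] simple-harmonic, h=-10: θ=228.6° here. β=14.2, B=22. -10/2·(1 − cos(π·0.6455)) = -7.2061 → s = 2.7939

2.7939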